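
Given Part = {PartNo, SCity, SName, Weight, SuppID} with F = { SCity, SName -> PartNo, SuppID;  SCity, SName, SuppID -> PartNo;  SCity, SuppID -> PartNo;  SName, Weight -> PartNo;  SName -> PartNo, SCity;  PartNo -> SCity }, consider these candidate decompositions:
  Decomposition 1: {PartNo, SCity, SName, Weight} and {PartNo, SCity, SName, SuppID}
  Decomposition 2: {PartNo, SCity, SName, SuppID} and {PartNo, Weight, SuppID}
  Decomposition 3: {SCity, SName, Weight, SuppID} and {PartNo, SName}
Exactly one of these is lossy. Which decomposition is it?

Decomposition 2

Decomposition 1: common = {PartNo, SCity, SName}, closure = {PartNo, SCity, SName, SuppID} → lossless.
Decomposition 2: common = {PartNo, SuppID}, closure = {PartNo, SCity, SuppID} → lossy.
Decomposition 3: common = {SName}, closure = {PartNo, SCity, SName, SuppID} → lossless.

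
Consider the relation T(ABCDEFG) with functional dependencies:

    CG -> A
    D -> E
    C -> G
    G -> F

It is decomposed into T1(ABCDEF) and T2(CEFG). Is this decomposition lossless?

Yes

Common attributes: T1 ∩ T2 = {CEF}.
Closure of {CEF}: C → G applies, adding G; CG → A applies, adding A. So (CEF)⁺ = {ACEFG}.
This closure contains every attribute of T2, so T1 ∩ T2 → T2. The join is lossless.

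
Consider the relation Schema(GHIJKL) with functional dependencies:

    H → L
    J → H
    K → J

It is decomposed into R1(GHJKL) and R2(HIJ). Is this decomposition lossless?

No

Common attributes: R1 ∩ R2 = {HJ}.
Closure of {HJ}: H → L applies, adding L. So (HJ)⁺ = {HJL}.
The closure contains neither all of R1 = {GHJKL} nor all of R2 = {HIJ}, so the common attributes are not a superkey of either fragment. The join is lossy.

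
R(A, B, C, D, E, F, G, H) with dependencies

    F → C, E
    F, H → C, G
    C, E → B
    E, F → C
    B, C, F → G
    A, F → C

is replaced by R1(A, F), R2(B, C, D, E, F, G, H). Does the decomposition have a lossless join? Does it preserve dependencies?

Lossless test: (F)⁺ = {B, C, E, F, G}, which is a superkey of neither fragment — lossy.
Dependency preservation: A, F → C is not contained in any single fragment, but the restricted closure of its left-hand side across the fragments still reaches the right-hand side; the remaining FDs each lie inside some fragment. All dependencies are preserved.

lossy but dependency-preserving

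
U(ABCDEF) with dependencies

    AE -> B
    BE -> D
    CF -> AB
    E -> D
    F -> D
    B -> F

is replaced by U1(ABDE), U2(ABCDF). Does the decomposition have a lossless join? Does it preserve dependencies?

lossy but dependency-preserving

Lossless test: (ABD)⁺ = {ABDF}, which is a superkey of neither fragment — lossy.
Dependency preservation: every FD's attributes lie within a single fragment, so each can be enforced locally — preserved.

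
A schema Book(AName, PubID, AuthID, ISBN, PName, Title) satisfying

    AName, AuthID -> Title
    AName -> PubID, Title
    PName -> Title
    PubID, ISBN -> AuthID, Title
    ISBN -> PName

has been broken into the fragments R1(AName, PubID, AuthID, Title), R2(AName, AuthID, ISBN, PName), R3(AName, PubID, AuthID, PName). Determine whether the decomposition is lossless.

Chase test. Columns are AName, PubID, AuthID, ISBN, PName, Title; row i has aⱼ where attribute j ∈ Ri, else bᵢⱼ.
Initial tableau (one row per fragment):
  row 1: a1 a2 a3 b14 b15 a6
  row 2: a1 b22 a3 a4 a5 b26
  row 3: a1 a2 a3 b34 a5 b36
Rows 1 and 2 agree on AName, AuthID; apply AName, AuthID→Title and equate their Title entries.
Rows 1 and 3 agree on AName, AuthID; apply AName, AuthID→Title and equate their Title entries.
Rows 1 and 2 agree on AName; apply AName→PubID, Title and equate their PubID, Title entries.
Row 2 is now all distinguished symbols — the join is lossless.

Yes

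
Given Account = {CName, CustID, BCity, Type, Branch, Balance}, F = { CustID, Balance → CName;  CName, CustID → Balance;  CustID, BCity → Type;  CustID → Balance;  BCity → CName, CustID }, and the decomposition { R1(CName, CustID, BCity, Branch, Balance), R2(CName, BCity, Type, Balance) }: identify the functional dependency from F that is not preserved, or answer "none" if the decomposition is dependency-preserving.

none

CustID, Balance → CName lies within R1.
CName, CustID → Balance lies within R1.
CustID, BCity → Type: restricted closure across fragments reaches Type.
CustID → Balance lies within R1.
BCity → CName, CustID lies within R1.
Every dependency is enforceable on the fragments, so the decomposition is dependency-preserving.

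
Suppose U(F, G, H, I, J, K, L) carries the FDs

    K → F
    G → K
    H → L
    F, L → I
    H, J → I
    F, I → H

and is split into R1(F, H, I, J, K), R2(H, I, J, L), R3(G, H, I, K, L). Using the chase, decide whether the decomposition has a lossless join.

No

Chase test. Columns are F, G, H, I, J, K, L; row i has aⱼ where attribute j ∈ Ri, else bᵢⱼ.
Initial tableau (one row per fragment):
  row 1: a1 b12 a3 a4 a5 a6 b17
  row 2: b21 b22 a3 a4 a5 b26 a7
  row 3: b31 a2 a3 a4 b35 a6 a7
Rows 1 and 3 agree on K; apply K→F and equate their F entries.
Rows 1 and 2 agree on H; apply H→L and equate their L entries.
No row becomes fully distinguished — the join is lossy.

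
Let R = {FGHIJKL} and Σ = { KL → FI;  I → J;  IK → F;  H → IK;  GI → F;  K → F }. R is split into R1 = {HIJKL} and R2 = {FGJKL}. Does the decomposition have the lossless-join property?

No

Common attributes: R1 ∩ R2 = {JKL}.
Closure of {JKL}: KL → FI applies, adding FI. So (JKL)⁺ = {FIJKL}.
The closure contains neither all of R1 = {HIJKL} nor all of R2 = {FGJKL}, so the common attributes are not a superkey of either fragment. The join is lossy.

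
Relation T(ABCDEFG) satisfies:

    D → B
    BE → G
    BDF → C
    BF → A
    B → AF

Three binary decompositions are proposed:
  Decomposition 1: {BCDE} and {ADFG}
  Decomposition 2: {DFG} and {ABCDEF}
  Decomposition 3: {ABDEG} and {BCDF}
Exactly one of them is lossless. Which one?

Decomposition 3

Decomposition 1: common = {D}, closure = {ABCDF} → lossy.
Decomposition 2: common = {DF}, closure = {ABCDF} → lossy.
Decomposition 3: common = {BD}, closure = {ABCDF} → lossless.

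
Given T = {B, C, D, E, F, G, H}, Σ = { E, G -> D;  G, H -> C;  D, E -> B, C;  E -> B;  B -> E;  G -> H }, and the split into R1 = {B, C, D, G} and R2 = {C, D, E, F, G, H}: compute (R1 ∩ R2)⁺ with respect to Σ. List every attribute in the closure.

R1 ∩ R2 = {C, D, G}.
G → H applies, adding H
Closure: {C, D, G, H}.

C, D, G, H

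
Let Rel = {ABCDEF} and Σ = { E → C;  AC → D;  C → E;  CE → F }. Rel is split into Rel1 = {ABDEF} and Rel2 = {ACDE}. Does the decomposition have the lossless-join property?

Common attributes: Rel1 ∩ Rel2 = {ADE}.
Closure of {ADE}: E → C applies, adding C; CE → F applies, adding F. So (ADE)⁺ = {ACDEF}.
This closure contains every attribute of Rel2, so Rel1 ∩ Rel2 → Rel2. The join is lossless.

Yes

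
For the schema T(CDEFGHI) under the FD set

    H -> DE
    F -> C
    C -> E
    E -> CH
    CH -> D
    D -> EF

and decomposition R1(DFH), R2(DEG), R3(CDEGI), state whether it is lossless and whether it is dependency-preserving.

Lossless test (chase): Rows 2 and 3 agree on E; apply E→CH and equate their CH entries. Rows 1 and 2 agree on D; apply D→EF and equate their EF entries. Rows 1 and 3 agree on D; apply D→EF and equate their EF entries. Rows 1 and 2 agree on F; apply F→C and equate their C entries. Rows 1 and 2 agree on E; apply E→CH and equate their CH entries. Row 3 is now all distinguished symbols — the join is lossless.
Dependency preservation: H → DE; F → C; E → CH; CH → D; D → EF are not contained in any single fragment, but the restricted closure of each left-hand side across the fragments still reaches the right-hand side; the remaining FDs each lie inside some fragment. All dependencies are preserved.

lossless and dependency-preserving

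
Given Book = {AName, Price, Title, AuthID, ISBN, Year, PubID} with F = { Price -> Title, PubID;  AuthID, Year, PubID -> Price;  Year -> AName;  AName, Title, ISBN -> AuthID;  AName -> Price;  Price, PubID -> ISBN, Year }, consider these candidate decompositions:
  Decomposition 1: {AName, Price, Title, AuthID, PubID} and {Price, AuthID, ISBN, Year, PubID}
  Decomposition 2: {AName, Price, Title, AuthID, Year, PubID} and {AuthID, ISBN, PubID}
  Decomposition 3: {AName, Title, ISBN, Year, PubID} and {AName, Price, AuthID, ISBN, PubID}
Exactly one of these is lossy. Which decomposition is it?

Decomposition 1: common = {Price, AuthID, PubID}, closure = {AName, Price, Title, AuthID, ISBN, Year, PubID} → lossless.
Decomposition 2: common = {AuthID, PubID}, closure = {AuthID, PubID} → lossy.
Decomposition 3: common = {AName, ISBN, PubID}, closure = {AName, Price, Title, AuthID, ISBN, Year, PubID} → lossless.

Decomposition 2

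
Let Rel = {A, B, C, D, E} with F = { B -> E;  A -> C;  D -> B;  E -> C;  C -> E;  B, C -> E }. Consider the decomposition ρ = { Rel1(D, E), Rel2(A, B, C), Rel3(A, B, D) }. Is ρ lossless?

Yes

Chase test. Columns are A, B, C, D, E; row i has aⱼ where attribute j ∈ Reli, else bᵢⱼ.
Initial tableau (one row per fragment):
  row 1: b11 b12 b13 a4 a5
  row 2: a1 a2 a3 b24 b25
  row 3: a1 a2 b33 a4 b35
Rows 2 and 3 agree on B; apply B→E and equate their E entries.
Rows 2 and 3 agree on A; apply A→C and equate their C entries.
Rows 1 and 3 agree on D; apply D→B and equate their B entries.
Rows 1 and 2 agree on B; apply B→E and equate their E entries.
Rows 1 and 2 agree on E; apply E→C and equate their C entries.
Row 3 is now all distinguished symbols — the join is lossless.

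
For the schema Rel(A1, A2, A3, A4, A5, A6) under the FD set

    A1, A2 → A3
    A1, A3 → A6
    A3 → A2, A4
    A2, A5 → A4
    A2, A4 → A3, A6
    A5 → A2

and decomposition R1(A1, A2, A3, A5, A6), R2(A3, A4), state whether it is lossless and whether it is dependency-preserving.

lossless but not dependency-preserving

Lossless test: (A3)⁺ = {A2, A3, A4, A6}, which contains all of one fragment — lossless.
Dependency preservation: the restricted closure of {A2, A4} across the fragments never reaches {A3, A6}, so A2, A4 → A3, A6 cannot be enforced without a join — not preserved.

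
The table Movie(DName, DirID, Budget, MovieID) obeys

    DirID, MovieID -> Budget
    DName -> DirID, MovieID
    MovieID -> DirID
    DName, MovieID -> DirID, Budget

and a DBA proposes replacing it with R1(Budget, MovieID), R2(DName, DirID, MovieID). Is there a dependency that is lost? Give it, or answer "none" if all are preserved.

none

DirID, MovieID → Budget: restricted closure across fragments reaches Budget.
DName → DirID, MovieID lies within R2.
MovieID → DirID lies within R2.
DName, MovieID → DirID, Budget: restricted closure across fragments reaches DirID, Budget.
Every dependency is enforceable on the fragments, so the decomposition is dependency-preserving.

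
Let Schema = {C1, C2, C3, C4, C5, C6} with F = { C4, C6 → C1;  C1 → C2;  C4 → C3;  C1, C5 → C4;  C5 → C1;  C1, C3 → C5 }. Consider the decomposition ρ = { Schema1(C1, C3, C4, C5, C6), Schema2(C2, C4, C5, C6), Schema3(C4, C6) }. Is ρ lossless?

Yes

Chase test. Columns are C1, C2, C3, C4, C5, C6; row i has aⱼ where attribute j ∈ Schemai, else bᵢⱼ.
Initial tableau (one row per fragment):
  row 1: a1 b12 a3 a4 a5 a6
  row 2: b21 a2 b23 a4 a5 a6
  row 3: b31 b32 b33 a4 b35 a6
Rows 1 and 2 agree on C4, C6; apply C4, C6→C1 and equate their C1 entries.
Rows 1 and 3 agree on C4, C6; apply C4, C6→C1 and equate their C1 entries.
Rows 1 and 2 agree on C1; apply C1→C2 and equate their C2 entries.
Rows 1 and 3 agree on C1; apply C1→C2 and equate their C2 entries.
Rows 1 and 2 agree on C4; apply C4→C3 and equate their C3 entries.
Rows 1 and 3 agree on C4; apply C4→C3 and equate their C3 entries.
Rows 1 and 3 agree on C1, C3; apply C1, C3→C5 and equate their C5 entries.
Row 1 is now all distinguished symbols — the join is lossless.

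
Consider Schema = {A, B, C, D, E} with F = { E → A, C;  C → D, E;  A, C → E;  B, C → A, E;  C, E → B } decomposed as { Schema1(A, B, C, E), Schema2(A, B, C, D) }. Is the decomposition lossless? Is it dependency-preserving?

Lossless test: (A, B, C)⁺ = {A, B, C, D, E}, which contains all of one fragment — lossless.
Dependency preservation: C → D, E is not contained in any single fragment, but the restricted closure of its left-hand side across the fragments still reaches the right-hand side; the remaining FDs each lie inside some fragment. All dependencies are preserved.

lossless and dependency-preserving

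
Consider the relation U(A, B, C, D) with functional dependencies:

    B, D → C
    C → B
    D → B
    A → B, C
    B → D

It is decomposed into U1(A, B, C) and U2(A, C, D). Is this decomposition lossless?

Common attributes: U1 ∩ U2 = {A, C}.
Closure of {A, C}: C → B applies, adding B; B → D applies, adding D. So (A, C)⁺ = {A, B, C, D}.
This closure contains every attribute of U1, so U1 ∩ U2 → U1. The join is lossless.

Yes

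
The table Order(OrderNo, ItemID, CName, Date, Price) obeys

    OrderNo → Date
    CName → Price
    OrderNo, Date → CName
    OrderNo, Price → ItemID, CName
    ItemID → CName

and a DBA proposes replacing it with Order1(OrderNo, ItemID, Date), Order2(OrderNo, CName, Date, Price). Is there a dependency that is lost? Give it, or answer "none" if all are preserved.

Check ItemID → CName: no single fragment contains all of {ItemID, CName}, and the restricted closure of {ItemID} across the fragments never reaches {CName}.
OrderNo → Date is preserved.
CName → Price is preserved.
OrderNo, Date → CName is preserved.
OrderNo, Price → ItemID, CName is preserved.

ItemID → CName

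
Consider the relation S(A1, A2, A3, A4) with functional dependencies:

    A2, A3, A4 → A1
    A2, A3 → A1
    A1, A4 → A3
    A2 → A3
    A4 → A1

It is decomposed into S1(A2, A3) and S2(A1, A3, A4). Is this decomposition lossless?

Common attributes: S1 ∩ S2 = {A3}.
No dependency enlarges {A3}, so (A3)⁺ = {A3}.
The closure contains neither all of S1 = {A2, A3} nor all of S2 = {A1, A3, A4}, so the common attributes are not a superkey of either fragment. The join is lossy.

No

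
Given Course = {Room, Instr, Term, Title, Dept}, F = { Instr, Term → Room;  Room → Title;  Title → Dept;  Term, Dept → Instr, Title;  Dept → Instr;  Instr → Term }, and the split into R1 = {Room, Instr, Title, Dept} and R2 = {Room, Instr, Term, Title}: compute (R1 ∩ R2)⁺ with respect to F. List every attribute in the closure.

R1 ∩ R2 = {Room, Instr, Title}.
Title → Dept applies, adding Dept
Instr → Term applies, adding Term
Closure: {Room, Instr, Term, Title, Dept}.

Room, Instr, Term, Title, Dept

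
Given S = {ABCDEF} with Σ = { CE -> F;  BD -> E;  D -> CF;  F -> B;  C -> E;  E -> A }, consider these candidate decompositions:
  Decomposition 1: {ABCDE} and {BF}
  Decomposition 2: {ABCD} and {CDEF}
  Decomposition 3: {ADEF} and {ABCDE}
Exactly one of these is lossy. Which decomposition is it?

Decomposition 1

Decomposition 1: common = {B}, closure = {B} → lossy.
Decomposition 2: common = {CD}, closure = {ABCDEF} → lossless.
Decomposition 3: common = {ADE}, closure = {ABCDEF} → lossless.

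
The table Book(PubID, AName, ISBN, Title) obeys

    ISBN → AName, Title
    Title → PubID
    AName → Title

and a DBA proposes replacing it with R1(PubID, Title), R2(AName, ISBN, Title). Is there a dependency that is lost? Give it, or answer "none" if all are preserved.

ISBN → AName, Title lies within R2.
Title → PubID lies within R1.
AName → Title lies within R2.
Every dependency is enforceable on the fragments, so the decomposition is dependency-preserving.

none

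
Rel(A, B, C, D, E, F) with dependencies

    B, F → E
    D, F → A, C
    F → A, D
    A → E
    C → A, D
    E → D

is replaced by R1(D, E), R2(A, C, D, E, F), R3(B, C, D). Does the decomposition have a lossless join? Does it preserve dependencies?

Lossless test (chase): Rows 2 and 3 agree on C; apply C→A, D and equate their A, D entries. Rows 2 and 3 agree on A; apply A→E and equate their E entries. No row becomes fully distinguished — the join is lossy.
Dependency preservation: B, F → E is not contained in any single fragment, but the restricted closure of its left-hand side across the fragments still reaches the right-hand side; the remaining FDs each lie inside some fragment. All dependencies are preserved.

lossy but dependency-preserving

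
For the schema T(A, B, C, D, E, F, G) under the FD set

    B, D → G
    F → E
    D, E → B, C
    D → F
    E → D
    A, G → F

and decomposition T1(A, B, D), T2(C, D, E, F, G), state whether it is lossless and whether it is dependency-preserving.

Lossless test: (D)⁺ = {B, C, D, E, F, G}, which contains all of one fragment — lossless.
Dependency preservation: the restricted closure of {A, G} across the fragments never reaches {F}, so A, G → F cannot be enforced without a join — not preserved.

lossless but not dependency-preserving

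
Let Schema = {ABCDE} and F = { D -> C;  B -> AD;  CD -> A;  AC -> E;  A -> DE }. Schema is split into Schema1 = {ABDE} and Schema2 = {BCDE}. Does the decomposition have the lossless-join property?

Yes

Common attributes: Schema1 ∩ Schema2 = {BDE}.
Closure of {BDE}: D → C applies, adding C; B → AD applies, adding A. So (BDE)⁺ = {ABCDE}.
This closure contains every attribute of Schema1, so Schema1 ∩ Schema2 → Schema1. The join is lossless.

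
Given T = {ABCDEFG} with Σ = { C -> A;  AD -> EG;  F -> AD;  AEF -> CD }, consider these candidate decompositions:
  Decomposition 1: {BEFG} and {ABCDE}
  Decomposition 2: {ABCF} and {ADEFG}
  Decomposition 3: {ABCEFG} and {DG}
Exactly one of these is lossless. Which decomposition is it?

Decomposition 2

Decomposition 1: common = {BE}, closure = {BE} → lossy.
Decomposition 2: common = {AF}, closure = {ACDEFG} → lossless.
Decomposition 3: common = {G}, closure = {G} → lossy.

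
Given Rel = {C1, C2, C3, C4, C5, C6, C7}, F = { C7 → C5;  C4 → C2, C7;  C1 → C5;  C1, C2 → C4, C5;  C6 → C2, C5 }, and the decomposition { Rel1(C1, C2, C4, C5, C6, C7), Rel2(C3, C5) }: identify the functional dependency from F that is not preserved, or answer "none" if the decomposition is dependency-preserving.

none

C7 → C5 lies within Rel1.
C4 → C2, C7 lies within Rel1.
C1 → C5 lies within Rel1.
C1, C2 → C4, C5 lies within Rel1.
C6 → C2, C5 lies within Rel1.
Every dependency is enforceable on the fragments, so the decomposition is dependency-preserving.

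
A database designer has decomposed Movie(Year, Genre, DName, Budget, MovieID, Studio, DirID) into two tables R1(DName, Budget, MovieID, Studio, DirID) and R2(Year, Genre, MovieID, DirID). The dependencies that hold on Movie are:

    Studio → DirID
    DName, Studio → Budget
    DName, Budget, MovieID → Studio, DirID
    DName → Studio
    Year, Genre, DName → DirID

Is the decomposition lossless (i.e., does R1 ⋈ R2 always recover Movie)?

Common attributes: R1 ∩ R2 = {MovieID, DirID}.
No dependency enlarges {MovieID, DirID}, so (MovieID, DirID)⁺ = {MovieID, DirID}.
The closure contains neither all of R1 = {DName, Budget, MovieID, Studio, DirID} nor all of R2 = {Year, Genre, MovieID, DirID}, so the common attributes are not a superkey of either fragment. The join is lossy.

No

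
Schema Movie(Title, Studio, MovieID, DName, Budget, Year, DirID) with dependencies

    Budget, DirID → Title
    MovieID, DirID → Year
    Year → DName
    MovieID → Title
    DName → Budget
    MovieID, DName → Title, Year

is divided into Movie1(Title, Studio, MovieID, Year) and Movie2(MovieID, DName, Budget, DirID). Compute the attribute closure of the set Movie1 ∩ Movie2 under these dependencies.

Movie1 ∩ Movie2 = {MovieID}.
MovieID → Title applies, adding Title
Closure: {Title, MovieID}.

Title, MovieID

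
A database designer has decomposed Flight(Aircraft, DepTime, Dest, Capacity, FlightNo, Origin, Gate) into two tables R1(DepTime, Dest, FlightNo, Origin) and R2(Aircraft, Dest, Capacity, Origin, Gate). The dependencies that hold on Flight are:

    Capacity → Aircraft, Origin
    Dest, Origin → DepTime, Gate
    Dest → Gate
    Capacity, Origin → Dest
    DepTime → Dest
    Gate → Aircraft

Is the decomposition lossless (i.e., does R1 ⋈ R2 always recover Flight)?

No

Common attributes: R1 ∩ R2 = {Dest, Origin}.
Closure of {Dest, Origin}: Dest, Origin → DepTime, Gate applies, adding DepTime, Gate; Gate → Aircraft applies, adding Aircraft. So (Dest, Origin)⁺ = {Aircraft, DepTime, Dest, Origin, Gate}.
The closure contains neither all of R1 = {DepTime, Dest, FlightNo, Origin} nor all of R2 = {Aircraft, Dest, Capacity, Origin, Gate}, so the common attributes are not a superkey of either fragment. The join is lossy.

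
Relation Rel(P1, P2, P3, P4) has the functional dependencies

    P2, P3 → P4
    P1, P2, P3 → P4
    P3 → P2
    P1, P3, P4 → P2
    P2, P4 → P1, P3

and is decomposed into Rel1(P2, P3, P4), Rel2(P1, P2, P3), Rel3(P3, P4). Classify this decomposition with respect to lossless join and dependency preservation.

Lossless test (chase): Rows 1 and 2 agree on P2, P3; apply P2, P3→P4 and equate their P4 entries. Rows 1 and 3 agree on P3; apply P3→P2 and equate their P2 entries. Rows 1 and 2 agree on P2, P4; apply P2, P4→P1, P3 and equate their P1, P3 entries. Rows 1 and 3 agree on P2, P4; apply P2, P4→P1, P3 and equate their P1, P3 entries. Row 1 is now all distinguished symbols — the join is lossless.
Dependency preservation: P1, P2, P3 → P4; P1, P3, P4 → P2; P2, P4 → P1, P3 are not contained in any single fragment, but the restricted closure of each left-hand side across the fragments still reaches the right-hand side; the remaining FDs each lie inside some fragment. All dependencies are preserved.

lossless and dependency-preserving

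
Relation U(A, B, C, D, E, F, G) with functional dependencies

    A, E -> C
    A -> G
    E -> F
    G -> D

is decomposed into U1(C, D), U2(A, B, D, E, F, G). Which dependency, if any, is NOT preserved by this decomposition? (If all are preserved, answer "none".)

A, E -> C

Check A, E → C: no single fragment contains all of {A, C, E}, and the restricted closure of {A, E} across the fragments never reaches {C}.
A → G is preserved.
E → F is preserved.
G → D is preserved.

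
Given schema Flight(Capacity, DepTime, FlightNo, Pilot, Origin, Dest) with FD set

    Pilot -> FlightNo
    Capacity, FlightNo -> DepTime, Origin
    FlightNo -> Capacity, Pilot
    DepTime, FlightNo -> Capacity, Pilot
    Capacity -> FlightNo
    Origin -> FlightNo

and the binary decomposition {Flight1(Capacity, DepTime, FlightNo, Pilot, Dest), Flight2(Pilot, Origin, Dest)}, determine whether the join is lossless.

Yes

Common attributes: Flight1 ∩ Flight2 = {Pilot, Dest}.
Closure of {Pilot, Dest}: Pilot → FlightNo applies, adding FlightNo; FlightNo → Capacity, Pilot applies, adding Capacity; Capacity, FlightNo → DepTime, Origin applies, adding DepTime, Origin. So (Pilot, Dest)⁺ = {Capacity, DepTime, FlightNo, Pilot, Origin, Dest}.
This closure contains every attribute of Flight1, so Flight1 ∩ Flight2 → Flight1. The join is lossless.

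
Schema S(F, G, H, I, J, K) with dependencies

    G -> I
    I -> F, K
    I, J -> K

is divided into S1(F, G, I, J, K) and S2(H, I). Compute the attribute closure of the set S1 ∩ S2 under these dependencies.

F, I, K

S1 ∩ S2 = {I}.
I → F, K applies, adding F, K
Closure: {F, I, K}.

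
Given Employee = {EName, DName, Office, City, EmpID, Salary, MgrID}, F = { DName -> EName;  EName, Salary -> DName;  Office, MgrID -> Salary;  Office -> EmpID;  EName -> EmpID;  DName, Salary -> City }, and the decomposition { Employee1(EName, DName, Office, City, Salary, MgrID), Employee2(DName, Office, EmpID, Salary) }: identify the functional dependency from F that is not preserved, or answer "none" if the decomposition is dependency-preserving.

Check EName → EmpID: no single fragment contains all of {EName, EmpID}, and the restricted closure of {EName} across the fragments never reaches {EmpID}.
DName → EName is preserved.
EName, Salary → DName is preserved.
Office, MgrID → Salary is preserved.
Office → EmpID is preserved.
DName, Salary → City is preserved.

EName -> EmpID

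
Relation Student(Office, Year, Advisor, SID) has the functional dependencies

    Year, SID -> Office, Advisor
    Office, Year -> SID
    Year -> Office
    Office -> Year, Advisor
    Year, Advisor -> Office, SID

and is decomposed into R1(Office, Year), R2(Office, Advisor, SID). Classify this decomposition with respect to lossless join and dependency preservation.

lossless and dependency-preserving

Lossless test: (Office)⁺ = {Office, Year, Advisor, SID}, which contains all of one fragment — lossless.
Dependency preservation: Year, SID → Office, Advisor; Office, Year → SID; Office → Year, Advisor; Year, Advisor → Office, SID are not contained in any single fragment, but the restricted closure of each left-hand side across the fragments still reaches the right-hand side; the remaining FDs each lie inside some fragment. All dependencies are preserved.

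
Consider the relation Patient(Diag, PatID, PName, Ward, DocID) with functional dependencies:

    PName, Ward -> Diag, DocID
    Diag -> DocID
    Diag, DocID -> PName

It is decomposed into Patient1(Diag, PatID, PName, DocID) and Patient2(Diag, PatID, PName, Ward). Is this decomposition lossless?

Common attributes: Patient1 ∩ Patient2 = {Diag, PatID, PName}.
Closure of {Diag, PatID, PName}: Diag → DocID applies, adding DocID. So (Diag, PatID, PName)⁺ = {Diag, PatID, PName, DocID}.
This closure contains every attribute of Patient1, so Patient1 ∩ Patient2 → Patient1. The join is lossless.

Yes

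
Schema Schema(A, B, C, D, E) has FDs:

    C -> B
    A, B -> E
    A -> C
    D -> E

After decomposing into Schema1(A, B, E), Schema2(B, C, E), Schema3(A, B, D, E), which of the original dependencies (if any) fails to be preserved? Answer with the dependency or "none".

Check A → C: no single fragment contains all of {A, C}, and the restricted closure of {A} across the fragments never reaches {C}.
C → B is preserved.
A, B → E is preserved.
D → E is preserved.

A -> C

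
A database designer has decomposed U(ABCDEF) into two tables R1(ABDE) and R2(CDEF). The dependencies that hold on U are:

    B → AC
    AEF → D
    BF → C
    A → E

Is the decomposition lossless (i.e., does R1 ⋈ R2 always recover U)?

No

Common attributes: R1 ∩ R2 = {DE}.
No dependency enlarges {DE}, so (DE)⁺ = {DE}.
The closure contains neither all of R1 = {ABDE} nor all of R2 = {CDEF}, so the common attributes are not a superkey of either fragment. The join is lossy.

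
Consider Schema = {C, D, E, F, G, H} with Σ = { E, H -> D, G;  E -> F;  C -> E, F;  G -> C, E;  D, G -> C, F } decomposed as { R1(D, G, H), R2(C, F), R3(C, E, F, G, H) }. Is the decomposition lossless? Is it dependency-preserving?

Lossless test (chase): Rows 2 and 3 agree on C; apply C→E, F and equate their E, F entries. Rows 1 and 3 agree on G; apply G→C, E and equate their C, E entries. Rows 1 and 3 agree on E, H; apply E, H→D, G and equate their D, G entries. Rows 1 and 2 agree on E; apply E→F and equate their F entries. Row 1 is now all distinguished symbols — the join is lossless.
Dependency preservation: E, H → D, G; D, G → C, F are not contained in any single fragment, but the restricted closure of each left-hand side across the fragments still reaches the right-hand side; the remaining FDs each lie inside some fragment. All dependencies are preserved.

lossless and dependency-preserving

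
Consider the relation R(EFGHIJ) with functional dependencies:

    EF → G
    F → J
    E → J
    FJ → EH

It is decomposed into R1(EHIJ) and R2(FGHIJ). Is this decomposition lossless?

Common attributes: R1 ∩ R2 = {HIJ}.
No dependency enlarges {HIJ}, so (HIJ)⁺ = {HIJ}.
The closure contains neither all of R1 = {EHIJ} nor all of R2 = {FGHIJ}, so the common attributes are not a superkey of either fragment. The join is lossy.

No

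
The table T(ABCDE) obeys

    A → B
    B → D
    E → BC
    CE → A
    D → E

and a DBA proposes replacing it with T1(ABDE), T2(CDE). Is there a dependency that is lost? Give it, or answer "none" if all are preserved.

A → B lies within T1.
B → D lies within T1.
E → BC: restricted closure across fragments reaches BC.
CE → A: restricted closure across fragments reaches A.
D → E lies within T1.
Every dependency is enforceable on the fragments, so the decomposition is dependency-preserving.

none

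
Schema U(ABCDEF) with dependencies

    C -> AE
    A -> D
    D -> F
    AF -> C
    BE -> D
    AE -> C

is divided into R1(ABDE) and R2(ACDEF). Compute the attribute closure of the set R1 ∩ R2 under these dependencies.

R1 ∩ R2 = {ADE}.
D → F applies, adding F
AF → C applies, adding C
Closure: {ACDEF}.

ACDEF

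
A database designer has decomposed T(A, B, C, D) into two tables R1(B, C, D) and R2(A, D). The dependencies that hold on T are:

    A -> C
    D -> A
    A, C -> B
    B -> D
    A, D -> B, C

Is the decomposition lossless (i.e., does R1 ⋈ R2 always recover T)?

Common attributes: R1 ∩ R2 = {D}.
Closure of {D}: D → A applies, adding A; A, D → B, C applies, adding B, C. So (D)⁺ = {A, B, C, D}.
This closure contains every attribute of R1, so R1 ∩ R2 → R1. The join is lossless.

Yes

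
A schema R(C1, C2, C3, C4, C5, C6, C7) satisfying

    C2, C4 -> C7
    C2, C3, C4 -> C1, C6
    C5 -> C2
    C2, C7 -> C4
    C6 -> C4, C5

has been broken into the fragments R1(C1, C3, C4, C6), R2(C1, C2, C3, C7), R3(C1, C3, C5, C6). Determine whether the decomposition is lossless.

Chase test. Columns are C1, C2, C3, C4, C5, C6, C7; row i has aⱼ where attribute j ∈ Ri, else bᵢⱼ.
Initial tableau (one row per fragment):
  row 1: a1 b12 a3 a4 b15 a6 b17
  row 2: a1 a2 a3 b24 b25 b26 a7
  row 3: a1 b32 a3 b34 a5 a6 b37
Rows 1 and 3 agree on C6; apply C6→C4, C5 and equate their C4, C5 entries.
Rows 1 and 3 agree on C5; apply C5→C2 and equate their C2 entries.
Rows 1 and 3 agree on C2, C4; apply C2, C4→C7 and equate their C7 entries.
No row becomes fully distinguished — the join is lossy.

No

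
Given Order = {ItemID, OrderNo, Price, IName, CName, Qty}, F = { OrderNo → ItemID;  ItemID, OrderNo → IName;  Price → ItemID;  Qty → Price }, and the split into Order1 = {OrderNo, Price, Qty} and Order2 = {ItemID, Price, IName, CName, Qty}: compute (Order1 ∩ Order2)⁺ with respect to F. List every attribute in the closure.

Order1 ∩ Order2 = {Price, Qty}.
Price → ItemID applies, adding ItemID
Closure: {ItemID, Price, Qty}.

ItemID, Price, Qty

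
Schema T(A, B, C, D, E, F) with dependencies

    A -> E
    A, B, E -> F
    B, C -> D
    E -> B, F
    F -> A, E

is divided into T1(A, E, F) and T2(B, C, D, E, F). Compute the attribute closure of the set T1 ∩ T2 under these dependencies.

T1 ∩ T2 = {E, F}.
E → B, F applies, adding B
F → A, E applies, adding A
Closure: {A, B, E, F}.

A, B, E, F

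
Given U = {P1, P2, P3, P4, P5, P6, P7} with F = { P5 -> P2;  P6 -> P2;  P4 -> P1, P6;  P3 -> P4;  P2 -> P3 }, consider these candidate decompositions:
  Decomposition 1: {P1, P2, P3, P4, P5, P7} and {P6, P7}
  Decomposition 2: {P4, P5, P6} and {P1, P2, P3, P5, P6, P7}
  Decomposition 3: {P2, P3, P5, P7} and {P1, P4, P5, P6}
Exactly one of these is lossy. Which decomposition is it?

Decomposition 1: common = {P7}, closure = {P7} → lossy.
Decomposition 2: common = {P5, P6}, closure = {P1, P2, P3, P4, P5, P6} → lossless.
Decomposition 3: common = {P5}, closure = {P1, P2, P3, P4, P5, P6} → lossless.

Decomposition 1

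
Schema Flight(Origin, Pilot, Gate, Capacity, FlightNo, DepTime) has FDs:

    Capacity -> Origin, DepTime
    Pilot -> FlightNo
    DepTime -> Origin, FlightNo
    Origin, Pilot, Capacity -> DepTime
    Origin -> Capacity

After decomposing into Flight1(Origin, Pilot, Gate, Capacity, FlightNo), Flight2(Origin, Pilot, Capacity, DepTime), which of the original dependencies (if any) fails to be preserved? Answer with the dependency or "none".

Capacity → Origin, DepTime lies within Flight2.
Pilot → FlightNo lies within Flight1.
DepTime → Origin, FlightNo: restricted closure across fragments reaches Origin, FlightNo.
Origin, Pilot, Capacity → DepTime lies within Flight2.
Origin → Capacity lies within Flight1.
Every dependency is enforceable on the fragments, so the decomposition is dependency-preserving.

none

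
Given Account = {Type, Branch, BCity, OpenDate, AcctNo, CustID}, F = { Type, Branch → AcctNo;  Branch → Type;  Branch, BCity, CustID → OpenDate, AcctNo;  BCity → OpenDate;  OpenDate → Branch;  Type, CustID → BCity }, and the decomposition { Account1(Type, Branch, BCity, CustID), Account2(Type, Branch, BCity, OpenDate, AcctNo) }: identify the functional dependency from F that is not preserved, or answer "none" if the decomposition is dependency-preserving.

none

Type, Branch → AcctNo lies within Account2.
Branch → Type lies within Account1.
Branch, BCity, CustID → OpenDate, AcctNo: restricted closure across fragments reaches OpenDate, AcctNo.
BCity → OpenDate lies within Account2.
OpenDate → Branch lies within Account2.
Type, CustID → BCity lies within Account1.
Every dependency is enforceable on the fragments, so the decomposition is dependency-preserving.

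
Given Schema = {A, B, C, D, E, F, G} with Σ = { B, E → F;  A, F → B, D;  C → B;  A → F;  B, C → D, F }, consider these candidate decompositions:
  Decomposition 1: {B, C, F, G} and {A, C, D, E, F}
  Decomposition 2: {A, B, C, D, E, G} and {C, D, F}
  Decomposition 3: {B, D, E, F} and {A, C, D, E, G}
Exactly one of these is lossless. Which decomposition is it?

Decomposition 2

Decomposition 1: common = {C, F}, closure = {B, C, D, F} → lossy.
Decomposition 2: common = {C, D}, closure = {B, C, D, F} → lossless.
Decomposition 3: common = {D, E}, closure = {D, E} → lossy.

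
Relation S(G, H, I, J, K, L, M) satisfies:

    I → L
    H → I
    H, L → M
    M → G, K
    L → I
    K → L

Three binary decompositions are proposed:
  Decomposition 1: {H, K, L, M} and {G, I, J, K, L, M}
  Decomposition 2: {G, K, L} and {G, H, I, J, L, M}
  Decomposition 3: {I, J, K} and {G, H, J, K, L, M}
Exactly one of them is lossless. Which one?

Decomposition 3

Decomposition 1: common = {K, L, M}, closure = {G, I, K, L, M} → lossy.
Decomposition 2: common = {G, L}, closure = {G, I, L} → lossy.
Decomposition 3: common = {J, K}, closure = {I, J, K, L} → lossless.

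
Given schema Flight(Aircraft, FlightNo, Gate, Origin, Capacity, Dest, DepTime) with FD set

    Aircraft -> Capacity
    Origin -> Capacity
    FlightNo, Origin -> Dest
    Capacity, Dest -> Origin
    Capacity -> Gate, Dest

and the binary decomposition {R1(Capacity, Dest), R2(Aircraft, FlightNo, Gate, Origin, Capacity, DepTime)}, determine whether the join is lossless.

Common attributes: R1 ∩ R2 = {Capacity}.
Closure of {Capacity}: Capacity → Gate, Dest applies, adding Gate, Dest; Capacity, Dest → Origin applies, adding Origin. So (Capacity)⁺ = {Gate, Origin, Capacity, Dest}.
This closure contains every attribute of R1, so R1 ∩ R2 → R1. The join is lossless.

Yes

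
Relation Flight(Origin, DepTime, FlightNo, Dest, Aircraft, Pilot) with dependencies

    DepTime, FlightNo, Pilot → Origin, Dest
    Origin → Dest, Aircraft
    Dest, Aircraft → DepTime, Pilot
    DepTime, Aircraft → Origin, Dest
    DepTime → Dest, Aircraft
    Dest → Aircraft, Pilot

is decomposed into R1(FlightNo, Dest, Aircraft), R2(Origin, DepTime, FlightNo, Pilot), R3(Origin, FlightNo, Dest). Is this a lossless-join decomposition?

Chase test. Columns are Origin, DepTime, FlightNo, Dest, Aircraft, Pilot; row i has aⱼ where attribute j ∈ Ri, else bᵢⱼ.
Initial tableau (one row per fragment):
  row 1: b11 b12 a3 a4 a5 b16
  row 2: a1 a2 a3 b24 b25 a6
  row 3: a1 b32 a3 a4 b35 b36
Rows 2 and 3 agree on Origin; apply Origin→Dest, Aircraft and equate their Dest, Aircraft entries.
Rows 2 and 3 agree on Dest, Aircraft; apply Dest, Aircraft→DepTime, Pilot and equate their DepTime, Pilot entries.
Rows 1 and 2 agree on Dest; apply Dest→Aircraft, Pilot and equate their Aircraft, Pilot entries.
Rows 1 and 2 agree on Dest, Aircraft; apply Dest, Aircraft→DepTime, Pilot and equate their DepTime, Pilot entries.
Rows 1 and 2 agree on DepTime, Aircraft; apply DepTime, Aircraft→Origin, Dest and equate their Origin, Dest entries.
Row 1 is now all distinguished symbols — the join is lossless.

Yes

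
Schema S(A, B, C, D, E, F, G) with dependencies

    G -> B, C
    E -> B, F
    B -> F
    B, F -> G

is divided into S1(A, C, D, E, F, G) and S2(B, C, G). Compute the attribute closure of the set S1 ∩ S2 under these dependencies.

S1 ∩ S2 = {C, G}.
G → B, C applies, adding B
B → F applies, adding F
Closure: {B, C, F, G}.

B, C, F, G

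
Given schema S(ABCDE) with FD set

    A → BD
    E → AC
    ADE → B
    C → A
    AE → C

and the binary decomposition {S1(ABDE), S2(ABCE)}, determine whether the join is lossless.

Yes

Common attributes: S1 ∩ S2 = {ABE}.
Closure of {ABE}: A → BD applies, adding D; E → AC applies, adding C. So (ABE)⁺ = {ABCDE}.
This closure contains every attribute of S1, so S1 ∩ S2 → S1. The join is lossless.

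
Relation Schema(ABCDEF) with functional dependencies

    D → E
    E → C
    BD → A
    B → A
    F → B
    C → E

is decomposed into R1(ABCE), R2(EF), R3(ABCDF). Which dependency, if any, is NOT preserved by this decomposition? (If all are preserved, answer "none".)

D → E: restricted closure across fragments reaches E.
E → C lies within R1.
BD → A lies within R3.
B → A lies within R1.
F → B lies within R3.
C → E lies within R1.
Every dependency is enforceable on the fragments, so the decomposition is dependency-preserving.

none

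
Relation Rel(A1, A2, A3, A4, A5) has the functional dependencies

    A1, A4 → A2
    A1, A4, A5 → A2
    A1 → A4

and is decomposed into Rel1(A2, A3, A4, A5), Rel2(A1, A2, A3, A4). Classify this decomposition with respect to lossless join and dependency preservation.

Lossless test: (A2, A3, A4)⁺ = {A2, A3, A4}, which is a superkey of neither fragment — lossy.
Dependency preservation: A1, A4, A5 → A2 is not contained in any single fragment, but the restricted closure of its left-hand side across the fragments still reaches the right-hand side; the remaining FDs each lie inside some fragment. All dependencies are preserved.

lossy but dependency-preserving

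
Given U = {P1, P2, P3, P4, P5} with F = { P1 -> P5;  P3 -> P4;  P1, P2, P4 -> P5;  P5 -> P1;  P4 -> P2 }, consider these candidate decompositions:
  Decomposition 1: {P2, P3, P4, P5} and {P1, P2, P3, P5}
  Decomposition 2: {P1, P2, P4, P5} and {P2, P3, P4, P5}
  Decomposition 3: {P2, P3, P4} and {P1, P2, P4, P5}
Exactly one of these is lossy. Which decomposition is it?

Decomposition 3

Decomposition 1: common = {P2, P3, P5}, closure = {P1, P2, P3, P4, P5} → lossless.
Decomposition 2: common = {P2, P4, P5}, closure = {P1, P2, P4, P5} → lossless.
Decomposition 3: common = {P2, P4}, closure = {P2, P4} → lossy.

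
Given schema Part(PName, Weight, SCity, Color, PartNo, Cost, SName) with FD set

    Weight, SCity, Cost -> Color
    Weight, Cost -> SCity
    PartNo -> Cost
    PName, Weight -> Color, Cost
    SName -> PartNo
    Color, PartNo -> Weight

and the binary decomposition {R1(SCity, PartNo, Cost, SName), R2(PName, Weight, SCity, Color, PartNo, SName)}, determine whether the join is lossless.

Yes

Common attributes: R1 ∩ R2 = {SCity, PartNo, SName}.
Closure of {SCity, PartNo, SName}: PartNo → Cost applies, adding Cost. So (SCity, PartNo, SName)⁺ = {SCity, PartNo, Cost, SName}.
This closure contains every attribute of R1, so R1 ∩ R2 → R1. The join is lossless.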